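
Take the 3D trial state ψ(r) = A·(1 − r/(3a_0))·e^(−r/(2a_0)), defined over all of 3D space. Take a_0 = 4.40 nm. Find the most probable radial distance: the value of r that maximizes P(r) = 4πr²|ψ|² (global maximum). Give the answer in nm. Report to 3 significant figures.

r ≈ 4.40 nm

Set d/dr [P(r) = 4πr²|ψ|²] = 0 and solve for r > 0.
This gives r = a_0.
With a_0 = 4.40, the most probable radial distance is 4.400 nm.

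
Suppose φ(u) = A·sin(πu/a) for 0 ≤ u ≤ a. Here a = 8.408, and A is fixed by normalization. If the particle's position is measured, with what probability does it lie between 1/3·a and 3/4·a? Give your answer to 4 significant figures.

P ≈ 0.7137

The probability is P = ∫ |φ|² du over [1/3·a, 3/4·a].
The normalization integral ∫|φ|²du over the whole domain equals a/2·A², and A² cancels in the ratio.
Substituting t = u/a, A² and the length scale cancel in the ratio: P = ∫_{1/3}^{3/4} sin(π·t)^2 dt / ∫_{0}^{1} sin(π·t)^2 dt.
With ∫ sin(π·t)^2 dt = t/2 - sin(2·π·t)/(4·π) + C, the region integral is √(3)/(8·π) + 1/(4·π) + 5/24 and the full one is 1/2.
The result is P = (3·√(3) + 6 + 5·π)/(12·π).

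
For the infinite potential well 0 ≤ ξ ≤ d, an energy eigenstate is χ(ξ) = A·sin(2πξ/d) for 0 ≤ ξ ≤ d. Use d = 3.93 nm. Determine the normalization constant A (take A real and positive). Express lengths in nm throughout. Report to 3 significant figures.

A ≈ 0.713 nm^(-1/2)

Normalization requires ∫|χ|² dξ = 1, integrated from 0 to d.
Using sin²θ = (1 − cos 2θ)/2, carrying out the integral gives A² · d/2.
So A² = (d/2)^(−1).
With d = 3.93: A² = 0.5089 and A = 0.7134.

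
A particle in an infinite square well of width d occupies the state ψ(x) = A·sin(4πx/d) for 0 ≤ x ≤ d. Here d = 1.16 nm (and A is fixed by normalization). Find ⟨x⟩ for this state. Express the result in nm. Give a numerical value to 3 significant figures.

⟨x⟩ = ∫ x |ψ|² dx over the full domain.
With ∫₀^d sin²(nπx/d) dx = d/2, since the A² factors cancel between numerator and denominator, ⟨x⟩ = d/2.
Putting d = 1.16 gives 0.5800.

⟨x⟩ ≈ 0.580 nm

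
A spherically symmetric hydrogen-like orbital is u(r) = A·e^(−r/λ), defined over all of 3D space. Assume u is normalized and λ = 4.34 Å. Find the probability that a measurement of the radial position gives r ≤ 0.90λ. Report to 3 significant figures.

P ≈ 0.269

With dV = 4πr²dr, the probability is ∫|u|² dV over r ≤ 0.90λ.
The full normalization integral is A²·[π·λ^3] = 1, fixing A².
Substituting t = r/λ, A², 4π and the length scale all cancel in the ratio: P = ∫_{0}^{0.90} t^2·e^(-2·t) dt / ∫_{0}^{∞} t^2·e^(-2·t) dt.
An antiderivative of t^2·e^(-2·t) is -(2·t^2 + 2·t + 1)·e^(-2·t)/4; evaluating from 0 to 0.90 gives 1/4 - 221·e^(-9/5)/200, while the full integral is 1/4.
Taking the ratio yields P = 0.2694.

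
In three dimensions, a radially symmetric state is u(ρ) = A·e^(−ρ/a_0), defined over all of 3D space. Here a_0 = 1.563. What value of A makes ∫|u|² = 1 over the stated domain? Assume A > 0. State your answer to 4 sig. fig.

A ≈ 0.2887

Normalization requires ∫|u|² 4πρ² dρ = 1, integrated from 0 to ∞.
In 3D with spherical symmetry the volume element is 4πρ² dρ.
Recall ∫₀^∞ ρ^m e^(−ρ/β) dρ = m!·β^(m+1), with u = A·e^(−ρ/a_0), the integral evaluates to A²·[π·a_0^3].
Setting this equal to 1 gives A² = 1/(π·a_0^3).
Substituting a_0 = 1.563 gives A² = 0.083363, so A = 0.28873.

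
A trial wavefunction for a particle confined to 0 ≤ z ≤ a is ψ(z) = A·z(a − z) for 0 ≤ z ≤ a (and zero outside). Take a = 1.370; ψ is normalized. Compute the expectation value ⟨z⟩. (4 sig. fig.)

⟨z⟩ ≈ 0.6850

The expectation value is the |ψ|²-weighted average of z: ∫ z|ψ|² dz.
Evaluating both integrals, ⟨z⟩ = a/2.
Putting a = 1.370 gives 0.68500.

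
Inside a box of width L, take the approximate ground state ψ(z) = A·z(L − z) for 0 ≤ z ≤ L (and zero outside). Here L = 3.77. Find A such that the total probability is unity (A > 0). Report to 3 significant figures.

A ≈ 0.198

Normalization requires ∫|ψ|² dz = 1, integrated from 0 to L.
The integral (without the A² prefactor) comes out to L^5/30.
Plugging in L = 3.77 yields A = 0.1985.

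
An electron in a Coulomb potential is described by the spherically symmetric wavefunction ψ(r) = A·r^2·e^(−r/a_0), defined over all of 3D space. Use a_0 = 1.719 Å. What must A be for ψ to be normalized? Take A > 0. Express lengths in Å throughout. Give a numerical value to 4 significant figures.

A ≈ 0.01786 Å^(-7/2)

The normalization condition is ∫|ψ|² 4πr² dr = 1 from 0 to ∞.
The angular integral contributes 4π, leaving ∫₀^∞ r²|ψ|² dr.
With ∫₀^∞ r^6 e^(−αr) dr = 6!/α^7, with ψ = A·r^2·e^(−r/a_0), the integral evaluates to A²·[45·π·a_0^7/2].
So A² = (45·π·a_0^7/2)^(−1).
With a_0 = 1.719: A² = 0.00031896 and A = 0.017859.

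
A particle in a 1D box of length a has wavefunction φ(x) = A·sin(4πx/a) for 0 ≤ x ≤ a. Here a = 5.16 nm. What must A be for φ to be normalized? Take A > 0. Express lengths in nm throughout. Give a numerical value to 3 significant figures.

Normalization requires ∫|φ|² dx = 1, integrated from 0 to a.
With φ = A·sin(4πx/a), the integral evaluates to A²·[a/2].
Hence A² = 1/[a/2].
With a = 5.16: A² = 0.3876 and A = 0.6226.

A ≈ 0.623 nm^(-1/2)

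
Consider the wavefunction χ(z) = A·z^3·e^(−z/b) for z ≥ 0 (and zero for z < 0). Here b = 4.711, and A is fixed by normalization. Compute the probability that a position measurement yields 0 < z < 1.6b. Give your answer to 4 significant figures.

P = ∫_{0}^{1.6b} |χ(z)|² dz.
The normalization integral ∫|χ|²dz over the whole domain equals 45·b^7/8·A², and A² cancels in the ratio.
Substituting u = z/b, A² and the length scale cancel in the ratio: P = ∫_{0}^{1.6} u^6·e^(-2·u) du / ∫_{0}^{∞} u^6·e^(-2·u) du.
An antiderivative of u^6·e^(-2·u) is -(4·u^6 + 12·u^5 + 30·u^4 + 60·u^3 + 90·u^2 + 90·u + 45)·e^(-2·u)/8; evaluating from 0 to 1.6 gives ≈ 0.250982, while the full integral is 45/8.
This works out to P = 0.044619.

P ≈ 0.04462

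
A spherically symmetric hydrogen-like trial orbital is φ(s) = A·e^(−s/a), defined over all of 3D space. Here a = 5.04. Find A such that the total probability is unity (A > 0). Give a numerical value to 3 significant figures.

A ≈ 0.0499

We need A² ∫|f|² 4πs² ds = 1, taking the integral from 0 to ∞.
(Spherical symmetry: dV = 4πs² ds.)
Recall ∫₀^∞ s^m e^(−s/β) ds = m!·β^(m+1), the integral (without the A² prefactor) comes out to π·a^3.
Hence A² = 1/[π·a^3].
Substituting a = 5.04 gives A² = 0.002486, so A = 0.04986.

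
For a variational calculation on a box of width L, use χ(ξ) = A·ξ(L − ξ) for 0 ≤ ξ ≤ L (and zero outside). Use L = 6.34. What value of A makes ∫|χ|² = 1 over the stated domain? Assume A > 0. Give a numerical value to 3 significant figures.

We need A² ∫|f|² dξ = 1, taking the integral from 0 to L.
Expanding the polynomial and integrating term by term, the integral (without the A² prefactor) comes out to L^5/30.
With L = 6.34: A² = 0.002929 and A = 0.05412.

A ≈ 0.0541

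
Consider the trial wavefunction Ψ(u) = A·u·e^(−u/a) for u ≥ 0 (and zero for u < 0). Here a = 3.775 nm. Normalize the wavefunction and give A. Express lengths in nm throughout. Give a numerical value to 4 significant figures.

We need A² ∫|f|² du = 1, taking the integral from 0 to ∞.
With ∫₀^∞ u^2 e^(−αu) du = 2!/α^3, ∫|Ψ|² du = A²·(a^3/4).
Substituting a = 3.775 gives A² = 0.074355, so A = 0.27268.

A ≈ 0.2727 nm^(-3/2)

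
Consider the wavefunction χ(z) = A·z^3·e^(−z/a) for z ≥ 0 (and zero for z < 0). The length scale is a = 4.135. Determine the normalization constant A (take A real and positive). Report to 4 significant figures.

The normalization condition is ∫|χ|² dz = 1 from 0 to ∞.
Carrying out the integral gives A² · 45·a^7/8.
So A² = (45·a^7/8)^(−1).
Plugging in a = 4.135 yields A = 0.0029327.

A ≈ 0.002933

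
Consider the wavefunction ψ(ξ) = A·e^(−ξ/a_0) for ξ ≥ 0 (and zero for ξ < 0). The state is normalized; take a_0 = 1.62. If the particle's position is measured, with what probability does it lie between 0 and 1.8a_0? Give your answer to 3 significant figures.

P ≈ 0.973

The probability is P = ∫ |ψ|² dξ over [0, 1.8a_0].
The normalization integral ∫|ψ|²dξ over the whole domain equals a_0/2·A², and A² cancels in the ratio.
Substituting u = ξ/a_0, A² and the length scale cancel in the ratio: P = ∫_{0}^{1.8} e^(-2·u) du / ∫_{0}^{∞} e^(-2·u) du.
With ∫ e^(-2·u) du = -e^(-2·u)/2 + C, the region integral is 1/2 - e^(-18/5)/2 and the full one is 1/2.
Evaluating gives P = 0.9727.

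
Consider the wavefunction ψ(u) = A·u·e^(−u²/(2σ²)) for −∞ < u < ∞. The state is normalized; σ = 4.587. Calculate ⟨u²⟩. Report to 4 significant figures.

The expectation value is the |ψ|²-weighted average of u^2: ∫ u^2|ψ|² du.
The ratio of the moment integral to the normalization integral gives ⟨u²⟩ = 3·σ^2/2.
With σ = 4.587, ⟨u^2⟩ = 31.561.

⟨u^2⟩ ≈ 31.56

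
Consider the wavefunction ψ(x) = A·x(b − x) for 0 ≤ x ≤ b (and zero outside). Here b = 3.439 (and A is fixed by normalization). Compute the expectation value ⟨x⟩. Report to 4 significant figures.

The expectation value is the |ψ|²-weighted average of x: ∫ x|ψ|² dx.
Evaluating both integrals, ⟨x⟩ = b/2.
With b = 3.439, ⟨x⟩ = 1.7195.

⟨x⟩ ≈ 1.720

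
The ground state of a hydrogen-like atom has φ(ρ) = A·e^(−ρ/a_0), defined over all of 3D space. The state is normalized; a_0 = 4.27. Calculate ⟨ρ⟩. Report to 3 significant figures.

⟨ρ⟩ ≈ 6.41

The expectation value is the |φ|²-weighted average of ρ: ∫ ρ|φ|² 4πρ² dρ.
Using ∫₀^∞ ρⁿ e^(−αρ) dρ = n!/αⁿ⁺¹, evaluating both integrals, ⟨ρ⟩ = 3·a_0/2.
Putting a_0 = 4.27 gives 6.405.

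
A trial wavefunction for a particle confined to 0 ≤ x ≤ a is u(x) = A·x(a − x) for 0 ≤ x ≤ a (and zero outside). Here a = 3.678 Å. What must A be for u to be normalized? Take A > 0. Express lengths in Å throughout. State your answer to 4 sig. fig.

The normalization condition is ∫|u|² dx = 1 from 0 to a.
Expanding the polynomial and integrating term by term, with u = A·x(a − x), the integral evaluates to A²·[a^5/30].
So A² = (a^5/30)^(−1).
Substituting a = 3.678 gives A² = 0.044572, so A = 0.21112.

A ≈ 0.2111 Å^(-5/2)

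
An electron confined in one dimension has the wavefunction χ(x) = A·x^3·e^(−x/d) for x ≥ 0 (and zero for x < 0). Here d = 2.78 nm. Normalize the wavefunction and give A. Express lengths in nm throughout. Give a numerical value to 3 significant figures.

We need A² ∫|f|² dx = 1, taking the integral from 0 to ∞.
Using ∫₀^∞ xⁿ e^(−αx) dx = n!/αⁿ⁺¹, the integral (without the A² prefactor) comes out to 45·d^7/8.
Hence A² = 1/[45·d^7/8].
Substituting d = 2.78 gives A² = 0.0001385, so A = 0.01177.

A ≈ 0.0118 nm^(-7/2)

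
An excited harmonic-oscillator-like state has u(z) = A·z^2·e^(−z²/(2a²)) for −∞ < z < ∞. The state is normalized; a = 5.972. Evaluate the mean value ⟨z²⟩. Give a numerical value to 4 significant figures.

⟨z²⟩ = ∫ z^2 |u|² dz over the full domain.
Differentiating ∫e^(−αz²) dz = √(π/α) under α to get the higher moments, evaluating both integrals, ⟨z²⟩ = 5·a^2/2.
Putting a = 5.972 gives 89.162.

⟨z^2⟩ ≈ 89.16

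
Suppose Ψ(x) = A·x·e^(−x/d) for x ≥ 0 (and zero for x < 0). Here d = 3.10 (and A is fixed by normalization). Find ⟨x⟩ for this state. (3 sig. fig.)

⟨x⟩ ≈ 4.65

The expectation value is the |Ψ|²-weighted average of x: ∫ x|Ψ|² dx.
With ∫₀^∞ x^3 e^(−αx) dx = 3!/α^4, since the A² factors cancel between numerator and denominator, ⟨x⟩ = 3·d/2.
With d = 3.10, ⟨x⟩ = 4.650.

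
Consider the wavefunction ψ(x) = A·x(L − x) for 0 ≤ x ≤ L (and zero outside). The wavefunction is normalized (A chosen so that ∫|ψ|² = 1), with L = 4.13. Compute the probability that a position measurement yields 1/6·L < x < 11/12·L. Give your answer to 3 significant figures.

P ≈ 0.959

The probability is P = ∫ |ψ|² dx over [1/6·L, 11/12·L].
Since A² = 1/(L^5/30), this is the region integral divided by the full normalization integral.
Let u = x/L; then A² and the length scale cancel, so P = ∫_{1/6}^{11/12} u^2·(1 - u)^2 du ÷ ∫_{0}^{1} u^2·(1 - u)^2 du.
With ∫ u^2·(1 - u)^2 du = u^3·(6·u^2 - 15·u + 10)/30 + C, the region integral is ≈ 0.031981 and the full one is 1/30.
Taking the ratio, P = 4421/4608.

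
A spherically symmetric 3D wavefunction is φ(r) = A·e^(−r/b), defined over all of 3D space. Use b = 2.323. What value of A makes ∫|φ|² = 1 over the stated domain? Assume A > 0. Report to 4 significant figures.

A ≈ 0.1593

The normalization condition is ∫|φ|² 4πr² dr = 1 from 0 to ∞.
With φ = A·e^(−r/b), the integral evaluates to A²·[π·b^3].
Substituting b = 2.323 gives A² = 0.025392, so A = 0.15935.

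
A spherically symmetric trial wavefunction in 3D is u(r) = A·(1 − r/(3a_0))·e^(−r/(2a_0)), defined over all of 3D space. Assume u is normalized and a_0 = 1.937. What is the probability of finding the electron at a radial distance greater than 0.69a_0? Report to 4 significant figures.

P ≈ 0.9311

P = ∫ |u|² 4πr² dr over r > 0.69a_0.
A² is fixed by ∫₀^∞ 4πr²|u|² dr = 1, i.e. A² = (8·π·a_0^3/3)^(−1).
In terms of t = r/a_0 (A², 4π and the length scale all cancel between numerator and denominator), P = [∫_{0.69}^{∞} t^2·(1 - t/3)^2·e^(-t) dt] / [∫_{0}^{∞} t^2·(1 - t/3)^2·e^(-t) dt].
An antiderivative of t^2·(1 - t/3)^2·e^(-t) is (-t^4 + 2·t^3 - 3·t^2 - 6·t - 6)·e^(-t)/9; evaluating from 0.69 to ∞ gives ≈ 0.620726, while the full integral is 2/3.
This evaluates to P = 0.93109.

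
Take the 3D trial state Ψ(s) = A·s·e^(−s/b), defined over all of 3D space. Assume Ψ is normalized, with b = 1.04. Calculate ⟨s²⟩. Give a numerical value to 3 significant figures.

⟨s^2⟩ ≈ 8.11

By definition ⟨s²⟩ = ∫ s^2 |Ψ(s)|² 4πs² ds.
Recall ∫₀^∞ s^m e^(−s/β) ds = m!·β^(m+1), evaluating both integrals, ⟨s²⟩ = 15·b^2/2.
With b = 1.04, ⟨s^2⟩ = 8.112.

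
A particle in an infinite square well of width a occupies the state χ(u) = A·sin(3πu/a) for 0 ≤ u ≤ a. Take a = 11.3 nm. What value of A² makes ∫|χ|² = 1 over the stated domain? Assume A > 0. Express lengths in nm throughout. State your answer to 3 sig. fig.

We need A² ∫|f|² du = 1, taking the integral from 0 to a.
With ∫₀^a sin²(nπu/a) du = a/2, ∫|χ|² du = A²·(a/2).
Hence A² = 1/[a/2].
Substituting a = 11.3 gives A² = 0.1770, so A = 0.4207.

A^2 ≈ 0.177 nm^(-1)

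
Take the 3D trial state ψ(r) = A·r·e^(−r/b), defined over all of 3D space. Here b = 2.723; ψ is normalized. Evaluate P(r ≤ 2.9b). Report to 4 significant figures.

P = ∫ |ψ|² 4πr² dr over r ≤ 2.9b.
A² is fixed by ∫₀^∞ 4πr²|ψ|² dr = 1, i.e. A² = (3·π·b^5)^(−1).
Let u = r/b; then A², 4π and the length scale all cancel, so P = ∫_{0}^{2.9} u^4·e^(-2·u) du ÷ ∫_{0}^{∞} u^4·e^(-2·u) du.
With ∫ u^4·e^(-2·u) du = -(u^4/2 + u^3 + 3·u^2/2 + 3·u/2 + 3/4)·e^(-2·u) + C, the region integral is ≈ 0.515461 and the full one is 3/4.
The region integral divided by the full integral gives P = 0.68728.

P ≈ 0.6873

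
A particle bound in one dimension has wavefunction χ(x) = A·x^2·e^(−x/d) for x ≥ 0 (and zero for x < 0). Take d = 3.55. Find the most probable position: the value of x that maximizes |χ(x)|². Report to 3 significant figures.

x ≈ 7.10

Differentiate |χ(x)|² with respect to x and set to zero.
This gives x = 2·d.
With d = 3.55, the most probable position is 7.100.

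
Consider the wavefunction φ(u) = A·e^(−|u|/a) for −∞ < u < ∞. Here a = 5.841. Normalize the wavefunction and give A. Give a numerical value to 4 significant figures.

The normalization condition is ∫|φ|² du = 1 from −∞ to ∞.
Using ∫₀^∞ uⁿ e^(−αu) du = n!/αⁿ⁺¹, the integral (without the A² prefactor) comes out to a.
Hence A² = 1/[a].
Plugging in a = 5.841 yields A = 0.41377.

A ≈ 0.4138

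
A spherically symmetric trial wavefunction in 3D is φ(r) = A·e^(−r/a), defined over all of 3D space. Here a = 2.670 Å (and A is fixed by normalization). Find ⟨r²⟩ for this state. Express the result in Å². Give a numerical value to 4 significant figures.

⟨r²⟩ = ∫ r^2 |φ|² 4πr² dr over the full domain.
With ∫₀^∞ r^4 e^(−αr) dr = 4!/α^5, the ratio of the moment integral to the normalization integral gives ⟨r²⟩ = 3·a^2.
With a = 2.670, ⟨r^2⟩ = 21.387.

⟨r^2⟩ ≈ 21.39 Å^2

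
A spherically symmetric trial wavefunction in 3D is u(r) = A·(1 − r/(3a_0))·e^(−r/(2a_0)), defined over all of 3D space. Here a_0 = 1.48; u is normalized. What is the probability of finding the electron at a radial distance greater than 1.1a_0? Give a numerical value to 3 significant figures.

P ≈ 0.834

Integrate the radial probability density 4πr²|u|² over r > 1.1a_0.
The full normalization integral is A²·[8·π·a_0^3/3] = 1, fixing A².
In terms of t = r/a_0 (A², 4π and the length scale all cancel between numerator and denominator), P = [∫_{1.1}^{∞} t^2·(1 - t/3)^2·e^(-t) dt] / [∫_{0}^{∞} t^2·(1 - t/3)^2·e^(-t) dt].
Using ∫ t^2·(1 - t/3)^2·e^(-t) dt = (-t^4 + 2·t^3 - 3·t^2 - 6·t - 6)·e^(-t)/9, the numerator is ≈ 0.55597 and the denominator is 2/3.
The region integral divided by the full integral gives P = 0.8340.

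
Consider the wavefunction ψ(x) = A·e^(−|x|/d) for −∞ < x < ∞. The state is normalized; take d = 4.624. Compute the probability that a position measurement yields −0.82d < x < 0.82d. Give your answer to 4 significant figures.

P ≈ 0.8060

P = ∫_{−0.82d}^{0.82d} |ψ(x)|² dx.
With A² fixed by ∫|ψ|² = 1, i.e. A² = (d)^(−1), substitute and integrate.
Both integrals are even about x = 0, so only the x ≥ 0 halves are needed (the factors of 2 cancel). In terms of u = x/d (A² and the length scale cancel between numerator and denominator), P = [∫_{0}^{0.82} e^(-2·u) du] / [∫_{0}^{∞} e^(-2·u) du].
Using ∫ e^(-2·u) du = -e^(-2·u)/2, the numerator is 1/2 - e^(-41/25)/2 and the denominator is 1/2.
Evaluating gives P = 0.80602.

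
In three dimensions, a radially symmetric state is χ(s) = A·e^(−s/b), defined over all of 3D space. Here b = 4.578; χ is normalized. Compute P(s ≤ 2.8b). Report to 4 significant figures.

P ≈ 0.9176

With dV = 4πs²ds, the probability is ∫|χ|² dV over s ≤ 2.8b.
The full normalization integral is A²·[π·b^3] = 1, fixing A².
Let u = s/b; then A², 4π and the length scale all cancel, so P = ∫_{0}^{2.8} u^2·e^(-2·u) du ÷ ∫_{0}^{∞} u^2·e^(-2·u) du.
An antiderivative of u^2·e^(-2·u) is -(2·u^2 + 2·u + 1)·e^(-2·u)/4; evaluating from 0 to 2.8 gives 1/4 - 557·e^(-28/5)/100, while the full integral is 1/4.
This evaluates to P = 0.91761.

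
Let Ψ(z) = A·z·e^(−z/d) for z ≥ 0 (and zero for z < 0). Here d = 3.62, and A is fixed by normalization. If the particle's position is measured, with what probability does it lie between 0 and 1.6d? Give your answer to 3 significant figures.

P ≈ 0.620

P = ∫_{0}^{1.6d} |Ψ(z)|² dz.
Since A² = 1/(d^3/4), this is the region integral divided by the full normalization integral.
In terms of u = z/d (A² and the length scale cancel between numerator and denominator), P = [∫_{0}^{1.6} u^2·e^(-2·u) du] / [∫_{0}^{∞} u^2·e^(-2·u) du].
Using ∫ u^2·e^(-2·u) du = -(2·u^2 + 2·u + 1)·e^(-2·u)/4, the numerator is 1/4 - 233·e^(-16/5)/100 and the denominator is 1/4.
Taking the ratio, P = 0.6201.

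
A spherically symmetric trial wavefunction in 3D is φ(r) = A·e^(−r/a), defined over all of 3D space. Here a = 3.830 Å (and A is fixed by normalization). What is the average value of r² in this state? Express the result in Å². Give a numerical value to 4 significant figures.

⟨r²⟩ = ∫ r^2 |φ|² 4πr² dr over the full domain.
Using ∫₀^∞ rⁿ e^(−αr) dr = n!/αⁿ⁺¹, evaluating both integrals, ⟨r²⟩ = 3·a^2.
Putting a = 3.830 gives 44.007.

⟨r^2⟩ ≈ 44.01 Å^2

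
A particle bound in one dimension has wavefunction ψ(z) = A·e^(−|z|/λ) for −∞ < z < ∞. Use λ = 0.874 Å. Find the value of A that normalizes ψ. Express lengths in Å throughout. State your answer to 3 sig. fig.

A ≈ 1.07 Å^(-1/2)

The normalization condition is ∫|ψ|² dz = 1 from −∞ to ∞.
With ∫₀^∞ z^0 e^(−αz) dz = 0!/α^1, carrying out the integral gives A² · λ.
Substituting λ = 0.874 gives A² = 1.144, so A = 1.070.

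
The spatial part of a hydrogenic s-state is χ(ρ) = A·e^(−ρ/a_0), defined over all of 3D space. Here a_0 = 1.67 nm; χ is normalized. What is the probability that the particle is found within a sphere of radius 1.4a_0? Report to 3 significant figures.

P ≈ 0.531

P = ∫ |χ|² 4πρ² dρ over ρ ≤ 1.4a_0.
The full normalization integral is A²·[π·a_0^3] = 1, fixing A².
Substituting u = ρ/a_0, A², 4π and the length scale all cancel in the ratio: P = ∫_{0}^{1.4} u^2·e^(-2·u) du / ∫_{0}^{∞} u^2·e^(-2·u) du.
With ∫ u^2·e^(-2·u) du = -(2·u^2 + 2·u + 1)·e^(-2·u)/4 + C, the region integral is 1/4 - 193·e^(-14/5)/100 and the full one is 1/4.
Taking the ratio yields P = 0.5305.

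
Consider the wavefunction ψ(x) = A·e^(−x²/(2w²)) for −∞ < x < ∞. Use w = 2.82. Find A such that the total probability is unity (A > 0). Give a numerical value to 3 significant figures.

We need A² ∫|f|² dx = 1, taking the integral from −∞ to ∞.
Differentiating ∫e^(−αx²) dx = √(π/α) under α to get the higher moments, ∫|ψ|² dx = A²·(√(π)·w).
Setting this equal to 1 gives A² = 1/(√(π)·w).
Substituting w = 2.82 gives A² = 0.2001, so A = 0.4473.

A ≈ 0.447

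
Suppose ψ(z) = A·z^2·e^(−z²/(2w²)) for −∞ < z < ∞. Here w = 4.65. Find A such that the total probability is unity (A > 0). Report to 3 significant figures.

Require ∫ |ψ|² dz = 1 over the whole domain.
Differentiating ∫e^(−αz²) dz = √(π/α) under α to get the higher moments, the integral (without the A² prefactor) comes out to 3·√(π)·w^5/4.
Setting this equal to 1 gives A² = 1/(3·√(π)·w^5/4).
Plugging in w = 4.65 yields A = 0.01860.

A ≈ 0.0186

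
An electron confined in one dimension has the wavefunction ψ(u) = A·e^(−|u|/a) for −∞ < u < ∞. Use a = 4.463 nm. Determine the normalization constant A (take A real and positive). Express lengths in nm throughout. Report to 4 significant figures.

A ≈ 0.4734 nm^(-1/2)

Require ∫ |ψ|² du = 1 over the whole domain.
With ∫₀^∞ u^0 e^(−αu) du = 0!/α^1, ∫|ψ|² du = A²·(a).
Hence A² = 1/[a].
Substituting a = 4.463 gives A² = 0.22406, so A = 0.47335.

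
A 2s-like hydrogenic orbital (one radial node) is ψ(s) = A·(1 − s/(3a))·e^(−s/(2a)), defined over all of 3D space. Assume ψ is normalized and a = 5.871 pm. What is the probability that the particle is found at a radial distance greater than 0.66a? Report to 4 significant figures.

P ≈ 0.9374

Integrate the radial probability density 4πs²|ψ|² over s > 0.66a.
A² is fixed by ∫₀^∞ 4πs²|ψ|² ds = 1, i.e. A² = (8·π·a^3/3)^(−1).
In terms of u = s/a (A², 4π and the length scale all cancel between numerator and denominator), P = [∫_{0.66}^{∞} u^2·(1 - u/3)^2·e^(-u) du] / [∫_{0}^{∞} u^2·(1 - u/3)^2·e^(-u) du].
An antiderivative of u^2·(1 - u/3)^2·e^(-u) is (-u^4 + 2·u^3 - 3·u^2 - 6·u - 6)·e^(-u)/9; evaluating from 0.66 to ∞ gives ≈ 0.624905, while the full integral is 2/3.
Taking the ratio yields P = 0.93736.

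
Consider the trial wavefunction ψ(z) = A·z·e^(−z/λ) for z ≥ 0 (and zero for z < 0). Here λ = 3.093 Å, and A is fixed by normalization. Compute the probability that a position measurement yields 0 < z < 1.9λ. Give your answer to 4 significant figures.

P = ∫_{0}^{1.9λ} |ψ(z)|² dz.
The normalization integral ∫|ψ|²dz over the whole domain equals λ^3/4·A², and A² cancels in the ratio.
Let u = z/λ; then A² and the length scale cancel, so P = ∫_{0}^{1.9} u^2·e^(-2·u) du ÷ ∫_{0}^{∞} u^2·e^(-2·u) du.
With ∫ u^2·e^(-2·u) du = -(2·u^2 + 2·u + 1)·e^(-2·u)/4 + C, the region integral is 1/4 - 601·e^(-19/5)/200 and the full one is 1/4.
This works out to P = 0.73110.

P ≈ 0.7311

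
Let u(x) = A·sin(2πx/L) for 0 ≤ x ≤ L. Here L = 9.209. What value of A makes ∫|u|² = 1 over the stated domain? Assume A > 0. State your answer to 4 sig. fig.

We need A² ∫|f|² dx = 1, taking the integral from 0 to L.
∫|u|² dx = A²·(L/2).
So A² = (L/2)^(−1).
Substituting L = 9.209 gives A² = 0.21718, so A = 0.46602.

A ≈ 0.4660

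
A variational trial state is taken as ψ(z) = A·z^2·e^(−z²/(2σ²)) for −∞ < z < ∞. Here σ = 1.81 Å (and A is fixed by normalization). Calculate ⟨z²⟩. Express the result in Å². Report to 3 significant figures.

⟨z^2⟩ ≈ 8.19 Å^2

The expectation value is the |ψ|²-weighted average of z^2: ∫ z^2|ψ|² dz.
Since the A² factors cancel between numerator and denominator, ⟨z²⟩ = 5·σ^2/2.
Putting σ = 1.81 gives 8.190.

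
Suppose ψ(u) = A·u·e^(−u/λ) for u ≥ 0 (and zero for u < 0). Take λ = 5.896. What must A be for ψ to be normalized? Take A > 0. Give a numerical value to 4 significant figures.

Require ∫ |ψ|² du = 1 over the whole domain.
Using ∫₀^∞ uⁿ e^(−αu) du = n!/αⁿ⁺¹, carrying out the integral gives A² · λ^3/4.
Plugging in λ = 5.896 yields A = 0.13970.

A ≈ 0.1397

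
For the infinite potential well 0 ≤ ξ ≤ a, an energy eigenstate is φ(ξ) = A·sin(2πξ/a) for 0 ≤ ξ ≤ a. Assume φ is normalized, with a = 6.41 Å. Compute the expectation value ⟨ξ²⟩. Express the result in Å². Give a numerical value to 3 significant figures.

⟨ξ^2⟩ ≈ 13.2 Å^2

⟨ξ²⟩ = ∫ ξ^2 |φ|² dξ over the full domain.
With ∫₀^a sin²(nπξ/a) dξ = a/2, evaluating both integrals, ⟨ξ²⟩ = -a^2/(8·π^2) + a^2/3.
Putting a = 6.41 gives 13.18.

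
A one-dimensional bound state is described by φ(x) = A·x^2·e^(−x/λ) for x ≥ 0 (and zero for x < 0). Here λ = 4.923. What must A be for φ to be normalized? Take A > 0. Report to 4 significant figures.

Require ∫ |φ|² dx = 1 over the whole domain.
With φ = A·x^2·e^(−x/λ), the integral evaluates to A²·[3·λ^5/4].
Setting this equal to 1 gives A² = 1/(3·λ^5/4).
Plugging in λ = 4.923 yields A = 0.021473.

A ≈ 0.02147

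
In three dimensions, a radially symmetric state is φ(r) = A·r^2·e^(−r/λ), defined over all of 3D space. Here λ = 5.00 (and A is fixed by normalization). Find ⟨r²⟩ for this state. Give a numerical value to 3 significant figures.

⟨r^2⟩ ≈ 350

The expectation value is the |φ|²-weighted average of r^2: ∫ r^2|φ|² 4πr² dr.
Using ∫₀^∞ rⁿ e^(−αr) dr = n!/αⁿ⁺¹, evaluating both integrals, ⟨r²⟩ = 14·λ^2.
Putting λ = 5.00 gives 350.0.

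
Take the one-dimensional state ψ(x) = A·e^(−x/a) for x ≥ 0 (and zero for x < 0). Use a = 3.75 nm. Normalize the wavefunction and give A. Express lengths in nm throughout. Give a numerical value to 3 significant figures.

A ≈ 0.730 nm^(-1/2)

The normalization condition is ∫|ψ|² dx = 1 from 0 to ∞.
Recall ∫₀^∞ x^m e^(−x/β) dx = m!·β^(m+1), ∫|ψ|² dx = A²·(a/2).
Plugging in a = 3.75 yields A = 0.7303.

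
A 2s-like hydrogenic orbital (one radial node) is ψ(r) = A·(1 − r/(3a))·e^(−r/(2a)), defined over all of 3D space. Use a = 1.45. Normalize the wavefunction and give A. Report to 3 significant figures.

A ≈ 0.198

The normalization condition is ∫|ψ|² 4πr² dr = 1 from 0 to ∞.
In 3D with spherical symmetry the volume element is 4πr² dr.
With ∫₀^∞ r^4 e^(−αr) dr = 4!/α^5, ∫|ψ|² 4πr² dr = A²·(8·π·a^3/3).
Hence A² = 1/[8·π·a^3/3].
With a = 1.45: A² = 0.03915 and A = 0.1979.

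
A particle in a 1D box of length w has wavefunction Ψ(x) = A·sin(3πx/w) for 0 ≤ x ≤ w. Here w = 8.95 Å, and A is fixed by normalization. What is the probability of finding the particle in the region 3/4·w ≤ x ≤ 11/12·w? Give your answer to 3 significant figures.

The probability is P = ∫ |Ψ|² dx over [3/4·w, 11/12·w].
With A² fixed by ∫|Ψ|² = 1, i.e. A² = (w/2)^(−1), substitute and integrate.
Substituting u = x/w, A² and the length scale cancel in the ratio: P = ∫_{3/4}^{11/12} sin(3·π·u)^2 du / ∫_{0}^{1} sin(3·π·u)^2 du.
Using ∫ sin(3·π·u)^2 du = u/2 - sin(6·π·u)/(12·π), the numerator is 1/(6·π) + 1/12 and the denominator is 1/2.
The result is P = (2 + π)/(6·π).

P ≈ 0.273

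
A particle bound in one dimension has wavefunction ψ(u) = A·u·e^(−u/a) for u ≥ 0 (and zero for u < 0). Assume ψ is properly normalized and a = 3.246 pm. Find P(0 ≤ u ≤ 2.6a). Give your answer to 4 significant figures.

The probability is P = ∫ |ψ|² du over [0, 2.6a].
The normalization integral ∫|ψ|²du over the whole domain equals a^3/4·A², and A² cancels in the ratio.
Let t = u/a; then A² and the length scale cancel, so P = ∫_{0}^{2.6} t^2·e^(-2·t) dt ÷ ∫_{0}^{∞} t^2·e^(-2·t) dt.
An antiderivative of t^2·e^(-2·t) is -(2·t^2 + 2·t + 1)·e^(-2·t)/4; evaluating from 0 to 2.6 gives 1/4 - 493·e^(-26/5)/100, while the full integral is 1/4.
This works out to P = 0.89121.

P ≈ 0.8912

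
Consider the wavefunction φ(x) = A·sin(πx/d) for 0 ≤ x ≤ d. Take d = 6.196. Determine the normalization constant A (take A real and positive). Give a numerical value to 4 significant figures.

A ≈ 0.5681

Normalization requires ∫|φ|² dx = 1, integrated from 0 to d.
Carrying out the integral gives A² · d/2.
Hence A² = 1/[d/2].
Plugging in d = 6.196 yields A = 0.56815.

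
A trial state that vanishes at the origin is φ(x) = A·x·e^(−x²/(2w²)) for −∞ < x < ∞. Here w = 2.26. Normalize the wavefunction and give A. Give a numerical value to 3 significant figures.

Require ∫ |φ|² dx = 1 over the whole domain.
With φ = A·x·e^(−x²/(2w²)), the integral evaluates to A²·[√(π)·w^3/2].
So A² = (√(π)·w^3/2)^(−1).
Substituting w = 2.26 gives A² = 0.09775, so A = 0.3127.

A ≈ 0.313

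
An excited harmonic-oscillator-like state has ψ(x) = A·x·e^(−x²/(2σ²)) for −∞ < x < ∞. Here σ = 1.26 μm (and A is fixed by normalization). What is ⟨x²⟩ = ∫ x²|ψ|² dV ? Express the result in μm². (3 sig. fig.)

⟨x^2⟩ ≈ 2.38 μm^2

⟨x²⟩ = ∫ x^2 |ψ|² dx over the full domain.
With ∫_{−∞}^{∞} x^(2m) e^(−αx²) dx = (2m−1)!!·√π / (2^m α^(m+1/2)), the ratio of the moment integral to the normalization integral gives ⟨x²⟩ = 3·σ^2/2.
With σ = 1.26, ⟨x^2⟩ = 2.381.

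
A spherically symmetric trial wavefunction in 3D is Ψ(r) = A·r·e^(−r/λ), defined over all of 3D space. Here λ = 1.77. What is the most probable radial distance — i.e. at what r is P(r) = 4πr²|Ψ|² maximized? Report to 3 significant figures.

Set d/dr [P(r) = 4πr²|Ψ|²] = 0 and solve for r > 0.
This gives r = 2·λ.
With λ = 1.77, the most probable radial distance is 3.540.

r ≈ 3.54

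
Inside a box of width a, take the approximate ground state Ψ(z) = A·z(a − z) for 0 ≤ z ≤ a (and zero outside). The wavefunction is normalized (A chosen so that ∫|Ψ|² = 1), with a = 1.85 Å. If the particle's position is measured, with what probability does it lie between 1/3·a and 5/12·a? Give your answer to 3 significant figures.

|Ψ|² is the probability density, so P = ∫_{1/3·a}^{5/12·a} |Ψ|² dz.
With A² fixed by ∫|Ψ|² = 1, i.e. A² = (a^5/30)^(−1), substitute and integrate.
In terms of u = z/a (A² and the length scale cancel between numerator and denominator), P = [∫_{1/3}^{5/12} u^2·(1 - u)^2 du] / [∫_{0}^{1} u^2·(1 - u)^2 du].
Using ∫ u^2·(1 - u)^2 du = u^3·(6·u^2 - 15·u + 10)/30, the numerator is ≈ 0.0045581 and the denominator is 1/30.
Taking the ratio, P = 0.1367.

P ≈ 0.137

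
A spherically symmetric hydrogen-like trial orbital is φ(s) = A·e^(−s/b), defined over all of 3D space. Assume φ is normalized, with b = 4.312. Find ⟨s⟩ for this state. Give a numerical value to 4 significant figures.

⟨s⟩ = ∫ s |φ|² 4πs² ds over the full domain.
Since the A² factors cancel between numerator and denominator, ⟨s⟩ = 3·b/2.
Putting b = 4.312 gives 6.4680.

⟨s⟩ ≈ 6.468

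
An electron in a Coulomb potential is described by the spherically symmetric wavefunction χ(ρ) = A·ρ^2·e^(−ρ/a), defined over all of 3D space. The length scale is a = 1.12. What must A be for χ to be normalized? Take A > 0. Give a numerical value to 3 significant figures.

A ≈ 0.0800

The normalization condition is ∫|χ|² 4πρ² dρ = 1 from 0 to ∞.
(Spherical symmetry: dV = 4πρ² dρ.)
The integral (without the A² prefactor) comes out to 45·π·a^7/2.
So A² = (45·π·a^7/2)^(−1).
Plugging in a = 1.12 yields A = 0.08000.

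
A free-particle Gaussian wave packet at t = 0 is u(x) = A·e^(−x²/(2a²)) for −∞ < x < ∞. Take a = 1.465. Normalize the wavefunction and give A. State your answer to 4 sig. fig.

We need A² ∫|f|² dx = 1, taking the integral from −∞ to ∞.
Differentiating ∫e^(−αx²) dx = √(π/α) under α to get the higher moments, ∫|u|² dx = A²·(√(π)·a).
So A² = (√(π)·a)^(−1).
Plugging in a = 1.465 yields A = 0.62057.

A ≈ 0.6206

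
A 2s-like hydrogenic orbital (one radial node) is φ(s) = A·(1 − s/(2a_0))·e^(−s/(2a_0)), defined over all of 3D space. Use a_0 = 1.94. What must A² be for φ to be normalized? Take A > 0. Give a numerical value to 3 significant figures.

A^2 ≈ 0.00545

The normalization condition is ∫|φ|² 4πs² ds = 1 from 0 to ∞.
(Spherical symmetry: dV = 4πs² ds.)
With ∫₀^∞ s^4 e^(−αs) ds = 4!/α^5, ∫|φ|² 4πs² ds = A²·(8·π·a_0^3).
Substituting a_0 = 1.94 gives A² = 0.005449, so A = 0.07382.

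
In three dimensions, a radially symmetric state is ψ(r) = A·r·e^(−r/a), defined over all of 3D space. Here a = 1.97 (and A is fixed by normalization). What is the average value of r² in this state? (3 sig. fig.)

⟨r^2⟩ ≈ 29.1

⟨r²⟩ = ∫ r^2 |ψ|² 4πr² dr over the full domain.
With ∫₀^∞ r^6 e^(−αr) dr = 6!/α^7, evaluating both integrals, ⟨r²⟩ = 15·a^2/2.
Putting a = 1.97 gives 29.11.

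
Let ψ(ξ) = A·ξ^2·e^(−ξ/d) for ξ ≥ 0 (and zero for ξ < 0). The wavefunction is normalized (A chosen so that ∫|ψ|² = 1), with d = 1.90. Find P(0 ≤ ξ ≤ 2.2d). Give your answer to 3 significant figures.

P ≈ 0.449

P = ∫_{0}^{2.2d} |ψ(ξ)|² dξ.
With A² fixed by ∫|ψ|² = 1, i.e. A² = (3·d^5/4)^(−1), substitute and integrate.
In terms of u = ξ/d (A² and the length scale cancel between numerator and denominator), P = [∫_{0}^{2.2} u^4·e^(-2·u) du] / [∫_{0}^{∞} u^4·e^(-2·u) du].
With ∫ u^4·e^(-2·u) du = -(u^4/2 + u^3 + 3·u^2/2 + 3·u/2 + 3/4)·e^(-2·u) + C, the region integral is ≈ 0.33661 and the full one is 3/4.
This works out to P = 0.4488.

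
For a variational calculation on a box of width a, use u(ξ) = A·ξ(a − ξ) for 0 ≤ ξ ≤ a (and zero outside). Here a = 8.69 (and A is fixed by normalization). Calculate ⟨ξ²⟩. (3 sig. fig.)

⟨ξ^2⟩ ≈ 21.6

⟨ξ²⟩ = ∫ ξ^2 |u|² dξ over the full domain.
Since the A² factors cancel between numerator and denominator, ⟨ξ²⟩ = 2·a^2/7.
Putting a = 8.69 gives 21.58.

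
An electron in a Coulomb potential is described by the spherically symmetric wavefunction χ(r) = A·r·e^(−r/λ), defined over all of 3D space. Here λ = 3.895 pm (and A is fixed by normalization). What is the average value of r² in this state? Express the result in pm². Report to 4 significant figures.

⟨r^2⟩ ≈ 113.8 pm^2

The expectation value is the |χ|²-weighted average of r^2: ∫ r^2|χ|² 4πr² dr.
With ∫₀^∞ r^6 e^(−αr) dr = 6!/α^7, since the A² factors cancel between numerator and denominator, ⟨r²⟩ = 15·λ^2/2.
With λ = 3.895, ⟨r^2⟩ = 113.78.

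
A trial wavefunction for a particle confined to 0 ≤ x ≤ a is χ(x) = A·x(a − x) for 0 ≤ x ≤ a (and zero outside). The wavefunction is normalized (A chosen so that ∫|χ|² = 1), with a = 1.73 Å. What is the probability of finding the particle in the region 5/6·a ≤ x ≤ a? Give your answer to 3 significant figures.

P ≈ 0.0355

The probability is P = ∫ |χ|² dx over [5/6·a, a].
The normalization integral ∫|χ|²dx over the whole domain equals a^5/30·A², and A² cancels in the ratio.
In terms of u = x/a (A² and the length scale cancel between numerator and denominator), P = [∫_{5/6}^{1} u^2·(1 - u)^2 du] / [∫_{0}^{1} u^2·(1 - u)^2 du].
Using ∫ u^2·(1 - u)^2 du = u^3·(6·u^2 - 15·u + 10)/30, the numerator is ≈ 0.0011831 and the denominator is 1/30.
The result is P = 23/648.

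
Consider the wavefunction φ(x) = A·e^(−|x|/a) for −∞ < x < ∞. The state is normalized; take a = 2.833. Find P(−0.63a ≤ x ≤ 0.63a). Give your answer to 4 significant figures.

The probability is P = ∫ |φ|² dx over [−0.63a, 0.63a].
With A² fixed by ∫|φ|² = 1, i.e. A² = (a)^(−1), substitute and integrate.
Both integrals are even about x = 0, so only the x ≥ 0 halves are needed (the factors of 2 cancel). Substituting u = x/a, A² and the length scale cancel in the ratio: P = ∫_{0}^{0.63} e^(-2·u) du / ∫_{0}^{∞} e^(-2·u) du.
Using ∫ e^(-2·u) du = -e^(-2·u)/2, the numerator is 1/2 - e^(-63/50)/2 and the denominator is 1/2.
The result is P = 0.71635.

P ≈ 0.7163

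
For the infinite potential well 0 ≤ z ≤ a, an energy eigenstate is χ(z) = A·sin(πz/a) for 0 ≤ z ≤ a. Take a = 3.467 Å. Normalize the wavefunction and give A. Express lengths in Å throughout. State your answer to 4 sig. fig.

Require ∫ |χ|² dz = 1 over the whole domain.
Carrying out the integral gives A² · a/2.
Setting this equal to 1 gives A² = 1/(a/2).
Plugging in a = 3.467 yields A = 0.75952.

A ≈ 0.7595 Å^(-1/2)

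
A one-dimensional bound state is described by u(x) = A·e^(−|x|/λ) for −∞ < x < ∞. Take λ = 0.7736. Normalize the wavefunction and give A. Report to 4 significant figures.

Normalization requires ∫|u|² dx = 1, integrated from −∞ to ∞.
With ∫₀^∞ x^0 e^(−αx) dx = 0!/α^1, with u = A·e^(−|x|/λ), the integral evaluates to A²·[λ].
Hence A² = 1/[λ].
With λ = 0.7736: A² = 1.2927 and A = 1.1370.

A ≈ 1.137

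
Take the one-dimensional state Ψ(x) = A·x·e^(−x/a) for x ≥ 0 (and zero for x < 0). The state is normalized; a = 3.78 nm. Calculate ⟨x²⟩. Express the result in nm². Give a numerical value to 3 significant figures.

⟨x²⟩ = ∫ x^2 |Ψ|² dx over the full domain.
The ratio of the moment integral to the normalization integral gives ⟨x²⟩ = 3·a^2.
With a = 3.78, ⟨x^2⟩ = 42.87.

⟨x^2⟩ ≈ 42.9 nm^2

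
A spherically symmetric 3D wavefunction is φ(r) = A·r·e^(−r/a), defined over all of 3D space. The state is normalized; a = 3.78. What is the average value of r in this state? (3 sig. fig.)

The expectation value is the |φ|²-weighted average of r: ∫ r|φ|² 4πr² dr.
Evaluating both integrals, ⟨r⟩ = 5·a/2.
Putting a = 3.78 gives 9.450.

⟨r⟩ ≈ 9.45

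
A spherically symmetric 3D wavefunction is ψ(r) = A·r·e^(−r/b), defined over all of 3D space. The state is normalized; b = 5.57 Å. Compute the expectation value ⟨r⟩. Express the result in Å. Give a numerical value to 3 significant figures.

The expectation value is the |ψ|²-weighted average of r: ∫ r|ψ|² 4πr² dr.
The ratio of the moment integral to the normalization integral gives ⟨r⟩ = 5·b/2.
Putting b = 5.57 gives 13.93.

⟨r⟩ ≈ 13.9 Å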